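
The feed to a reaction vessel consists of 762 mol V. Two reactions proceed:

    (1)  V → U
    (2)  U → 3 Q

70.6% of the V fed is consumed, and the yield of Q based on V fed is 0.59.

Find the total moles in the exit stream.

Conversion of V: V consumed = 1ξ₁ = 0.706 × 762 → ξ₁ = 538 mol.
Yield of Q: 3ξ₂ / 762 = 0.59 → ξ₂ = 149.9 mol.
Outlet amounts (n = n₀ + Σ ν·ξ):
  V: 762 − 1(538) = 224
  U: 0 + 1(538) − 1(149.9) = 388.1
  Q: 0 + 3(149.9) = 449.6
Total out = 224 + 388.1 + 449.6 = 1062 mol.

1060 mol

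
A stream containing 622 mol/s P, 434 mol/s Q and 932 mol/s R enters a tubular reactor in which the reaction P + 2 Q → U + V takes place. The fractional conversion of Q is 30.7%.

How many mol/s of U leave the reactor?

Q reacted = 0.307 × 434 = 133.2 mol/s; ν_Q = −2, so ξ = 133.2/2 = 66.62 mol/s.
Outlet amounts (n = n₀ + ν ξ):
  P: 622 − 1(66.62) = 555.4
  Q: 434 − 2(66.62) = 300.8
  U: 0 + 1(66.62) = 66.62
  V: 0 + 1(66.62) = 66.62
  R: 932 (inert)

66.6 mol/s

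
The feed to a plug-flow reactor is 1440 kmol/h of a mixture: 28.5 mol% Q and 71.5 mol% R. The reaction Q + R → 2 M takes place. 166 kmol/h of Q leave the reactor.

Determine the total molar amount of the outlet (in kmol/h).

For Q: n = n₀ − 1ξ → 166 = 410.4 − 1ξ, giving ξ = 244.4 kmol/h.
Outlet amounts (n = n₀ + ν ξ):
  Q: 410.4 − 1(244.4) = 166
  R: 1030 − 1(244.4) = 785.2
  M: 0 + 2(244.4) = 488.8
Total out = 166 + 785.2 + 488.8 = 1440 kmol/h.

1440 kmol/h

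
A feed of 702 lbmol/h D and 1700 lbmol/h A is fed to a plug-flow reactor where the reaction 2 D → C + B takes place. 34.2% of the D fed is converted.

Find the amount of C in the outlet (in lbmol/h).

D reacted = 0.342 × 702 = 240.1 lbmol/h; ν_D = −2, so ξ = 240.1/2 = 120 lbmol/h.
Outlet amounts (n = n₀ + ν ξ):
  D: 702 − 2(120) = 461.9
  C: 0 + 1(120) = 120
  B: 0 + 1(120) = 120
  A: 1700 (inert)

120 lbmol/h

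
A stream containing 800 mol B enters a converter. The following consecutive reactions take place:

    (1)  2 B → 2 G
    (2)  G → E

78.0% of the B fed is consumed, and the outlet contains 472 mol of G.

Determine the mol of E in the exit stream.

Conversion of B: B consumed = 2ξ₁ = 0.78 × 800 → ξ₁ = 312 mol.
G balance: n_G = 0 + 2ξ₁ − 1ξ₂ = 472 → ξ₂ = (2·312 − 472)/1 = 152 mol.
Outlet amounts (n = n₀ + Σ ν·ξ):
  B: 800 − 2(312) = 176
  G: 0 + 2(312) − 1(152) = 472
  E: 0 + 1(152) = 152

152 mol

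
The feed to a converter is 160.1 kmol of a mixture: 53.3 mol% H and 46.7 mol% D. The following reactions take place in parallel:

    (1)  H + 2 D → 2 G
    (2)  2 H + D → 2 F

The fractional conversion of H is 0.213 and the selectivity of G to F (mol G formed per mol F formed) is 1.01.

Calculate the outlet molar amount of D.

56.5 kmol

Conversion of H: H consumed = 0.213 × 85.33 = 18.18 kmol = 1ξ₁ + 2ξ₂.
Selectivity: 2ξ₁ / (2ξ₂) = 1.01 → ξ₁ = 1.01 ξ₂.
Substitute: (1·1.01 + 2) ξ₂ = 18.18 → ξ₂ = 6.039 kmol, ξ₁ = 6.099 kmol.
Outlet amounts (n = n₀ + Σ ν·ξ):
  H: 85.33 − 1(6.099) − 2(6.039) = 67.16
  D: 74.77 − 2(6.099) − 1(6.039) = 56.53
  G: 0 + 2(6.099) = 12.2
  F: 0 + 2(6.039) = 12.08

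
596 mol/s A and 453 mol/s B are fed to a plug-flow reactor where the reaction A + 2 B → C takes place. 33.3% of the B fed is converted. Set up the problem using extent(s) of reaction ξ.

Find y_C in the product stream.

0.084

B reacted = 0.333 × 453 = 150.8 mol/s; ν_B = −2, so ξ = 150.8/2 = 75.42 mol/s.
Outlet amounts (n = n₀ + ν ξ):
  A: 596 − 1(75.42) = 520.6
  B: 453 − 2(75.42) = 302.2
  C: 0 + 1(75.42) = 75.42
Total out = 898.2 mol/s; y_C = 75.42 / 898.2 = 0.08398.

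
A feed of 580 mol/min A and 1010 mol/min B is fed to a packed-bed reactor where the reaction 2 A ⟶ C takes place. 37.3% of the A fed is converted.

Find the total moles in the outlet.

1480 mol/min

A reacted = 0.373 × 580 = 216.3 mol/min; ν_A = −2, so ξ = 216.3/2 = 108.2 mol/min.
Outlet amounts (n = n₀ + ν ξ):
  A: 580 − 2(108.2) = 363.7
  C: 0 + 1(108.2) = 108.2
  B: 1010 (inert)
Total out = 363.7 + 108.2 + 1010 = 1482 mol/min.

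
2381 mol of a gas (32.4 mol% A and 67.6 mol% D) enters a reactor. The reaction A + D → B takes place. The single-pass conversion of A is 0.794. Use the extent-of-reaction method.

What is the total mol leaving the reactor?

1770 mol

A reacted = 0.794 × 771.4 = 612.5 mol; ν_A = −1, so ξ = 612.5/1 = 612.5 mol.
Outlet amounts (n = n₀ + ν ξ):
  A: 771.4 − 1(612.5) = 158.9
  D: 1610 − 1(612.5) = 997
  B: 0 + 1(612.5) = 612.5
Total out = 158.9 + 997 + 612.5 = 1768 mol.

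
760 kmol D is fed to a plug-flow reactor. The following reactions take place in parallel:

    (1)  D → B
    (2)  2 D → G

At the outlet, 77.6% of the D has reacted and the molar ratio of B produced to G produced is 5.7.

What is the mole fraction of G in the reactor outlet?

Conversion of D: D consumed = 0.776 × 760 = 589.8 kmol = 1ξ₁ + 2ξ₂.
Selectivity: 1ξ₁ / (1ξ₂) = 5.7 → ξ₁ = 5.7 ξ₂.
Substitute: (1·5.7 + 2) ξ₂ = 589.8 → ξ₂ = 76.59 kmol, ξ₁ = 436.6 kmol.
Outlet amounts (n = n₀ + Σ ν·ξ):
  D: 760 − 1(436.6) − 2(76.59) = 170.2
  B: 0 + 1(436.6) = 436.6
  G: 0 + 1(76.59) = 76.59
Total out = 683.4 kmol; y_G = 76.59 / 683.4 = 0.1121.

0.112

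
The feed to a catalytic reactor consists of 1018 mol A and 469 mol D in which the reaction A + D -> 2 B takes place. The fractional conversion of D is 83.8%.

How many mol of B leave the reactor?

D reacted = 0.838 × 469 = 393 mol; ν_D = −1, so ξ = 393/1 = 393 mol.
Outlet amounts (n = n₀ + ν ξ):
  A: 1018 − 1(393) = 625
  D: 469 − 1(393) = 75.98
  B: 0 + 2(393) = 786

786 mol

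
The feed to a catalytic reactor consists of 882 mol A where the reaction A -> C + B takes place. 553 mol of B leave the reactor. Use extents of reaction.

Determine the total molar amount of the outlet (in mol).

For B: n = n₀ + 1ξ → 553 = 0 + 1ξ, giving ξ = 553 mol.
Outlet amounts (n = n₀ + ν ξ):
  A: 882 − 1(553) = 329
  C: 0 + 1(553) = 553
  B: 0 + 1(553) = 553
Total out = 329 + 553 + 553 = 1435 mol.

1440 mol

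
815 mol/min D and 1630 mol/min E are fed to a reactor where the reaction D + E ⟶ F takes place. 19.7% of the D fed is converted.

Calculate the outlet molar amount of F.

161 mol/min

D reacted = 0.197 × 815 = 160.6 mol/min; ν_D = −1, so ξ = 160.6/1 = 160.6 mol/min.
Outlet amounts (n = n₀ + ν ξ):
  D: 815 − 1(160.6) = 654.4
  E: 1630 − 1(160.6) = 1469
  F: 0 + 1(160.6) = 160.6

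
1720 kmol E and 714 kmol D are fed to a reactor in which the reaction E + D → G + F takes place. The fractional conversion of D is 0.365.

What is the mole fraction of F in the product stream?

D reacted = 0.365 × 714 = 260.6 kmol; ν_D = −1, so ξ = 260.6/1 = 260.6 kmol.
Outlet amounts (n = n₀ + ν ξ):
  E: 1720 − 1(260.6) = 1459
  D: 714 − 1(260.6) = 453.4
  G: 0 + 1(260.6) = 260.6
  F: 0 + 1(260.6) = 260.6
Total out = 2434 kmol; y_F = 260.6 / 2434 = 0.1071.

0.107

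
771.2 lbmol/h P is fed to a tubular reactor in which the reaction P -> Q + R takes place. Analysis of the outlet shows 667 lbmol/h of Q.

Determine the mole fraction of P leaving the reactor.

0.0725

For Q: n = n₀ + 1ξ → 667 = 0 + 1ξ, giving ξ = 667 lbmol/h.
Outlet amounts (n = n₀ + ν ξ):
  P: 771.2 − 1(667) = 104.2
  Q: 0 + 1(667) = 667
  R: 0 + 1(667) = 667
Total out = 1438 lbmol/h; y_P = 104.2 / 1438 = 0.07245.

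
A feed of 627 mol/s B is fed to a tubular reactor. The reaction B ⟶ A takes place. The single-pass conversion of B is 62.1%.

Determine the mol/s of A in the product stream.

B reacted = 0.621 × 627 = 389.4 mol/s; ν_B = −1, so ξ = 389.4/1 = 389.4 mol/s.
Outlet amounts (n = n₀ + ν ξ):
  B: 627 − 1(389.4) = 237.6
  A: 0 + 1(389.4) = 389.4

389 mol/s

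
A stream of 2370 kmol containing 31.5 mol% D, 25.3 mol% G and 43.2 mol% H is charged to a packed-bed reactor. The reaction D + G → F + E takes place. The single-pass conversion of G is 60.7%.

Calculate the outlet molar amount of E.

G reacted = 0.607 × 599.6 = 364 kmol; ν_G = −1, so ξ = 364/1 = 364 kmol.
Outlet amounts (n = n₀ + ν ξ):
  D: 746.5 − 1(364) = 382.6
  G: 599.6 − 1(364) = 235.6
  F: 0 + 1(364) = 364
  E: 0 + 1(364) = 364
  H: 1024 (inert)

364 kmol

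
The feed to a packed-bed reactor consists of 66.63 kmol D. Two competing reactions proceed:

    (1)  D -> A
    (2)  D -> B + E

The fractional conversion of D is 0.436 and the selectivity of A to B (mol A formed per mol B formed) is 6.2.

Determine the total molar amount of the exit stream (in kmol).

70.7 kmol

Conversion of D: D consumed = 0.436 × 66.63 = 29.05 kmol = 1ξ₁ + 1ξ₂.
Selectivity: 1ξ₁ / (1ξ₂) = 6.2 → ξ₁ = 6.2 ξ₂.
Substitute: (1·6.2 + 1) ξ₂ = 29.05 → ξ₂ = 4.035 kmol, ξ₁ = 25.02 kmol.
Outlet amounts (n = n₀ + Σ ν·ξ):
  D: 66.63 − 1(25.02) − 1(4.035) = 37.58
  A: 0 + 1(25.02) = 25.02
  B: 0 + 1(4.035) = 4.035
  E: 0 + 1(4.035) = 4.035
Total out = 37.58 + 25.02 + 4.035 + 4.035 = 70.66 kmol.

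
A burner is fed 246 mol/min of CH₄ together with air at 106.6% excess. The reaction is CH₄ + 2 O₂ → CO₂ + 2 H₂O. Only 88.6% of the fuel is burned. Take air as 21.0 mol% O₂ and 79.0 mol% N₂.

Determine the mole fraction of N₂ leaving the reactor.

Stoichiometric O₂ = 2 × 246 = 492 mol/min; O₂ fed = 492 × 2.066 = 1016 mol/min.
N₂ fed = 1016 × 79/21 = 3824 mol/min.
Fuel reacted = 0.886 × 246 → ξ = 218 mol/min.
Outlet (n = n₀ + ν ξ):
  CH₄: 246 − 1(218) = 28.04
  O₂: 1016 − 2(218) = 580.6
  N₂: 3824 (inert)
  CO₂: 0 + 1(218) = 218
  H₂O: 0 + 2(218) = 435.9
Total out = 5086 mol/min; y_N₂ = 3824 / 5086 = 0.7518.

0.752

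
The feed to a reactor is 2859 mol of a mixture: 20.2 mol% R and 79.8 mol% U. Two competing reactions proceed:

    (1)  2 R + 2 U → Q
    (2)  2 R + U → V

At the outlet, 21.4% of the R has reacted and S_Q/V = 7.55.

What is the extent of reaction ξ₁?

ξ₁ = 54.6 mol

Conversion of R: R consumed = 0.214 × 577.5 = 123.6 mol = 2ξ₁ + 2ξ₂.
Selectivity: 1ξ₁ / (1ξ₂) = 7.55 → ξ₁ = 7.55 ξ₂.
Substitute: (2·7.55 + 2) ξ₂ = 123.6 → ξ₂ = 7.227 mol, ξ₁ = 54.57 mol.
Outlet amounts (n = n₀ + Σ ν·ξ):
  R: 577.5 − 2(54.57) − 2(7.227) = 453.9
  U: 2281 − 2(54.57) − 1(7.227) = 2165
  Q: 0 + 1(54.57) = 54.57
  V: 0 + 1(7.227) = 7.227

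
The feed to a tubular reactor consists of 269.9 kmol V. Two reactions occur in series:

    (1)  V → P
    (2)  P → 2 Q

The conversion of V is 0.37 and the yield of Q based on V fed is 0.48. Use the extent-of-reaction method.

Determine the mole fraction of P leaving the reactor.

Conversion of V: V consumed = 1ξ₁ = 0.37 × 269.9 → ξ₁ = 99.86 kmol.
Yield of Q: 2ξ₂ / 269.9 = 0.48 → ξ₂ = 64.78 kmol.
Outlet amounts (n = n₀ + Σ ν·ξ):
  V: 269.9 − 1(99.86) = 170
  P: 0 + 1(99.86) − 1(64.78) = 35.09
  Q: 0 + 2(64.78) = 129.6
Total out = 334.7 kmol; y_P = 35.09 / 334.7 = 0.1048.

0.105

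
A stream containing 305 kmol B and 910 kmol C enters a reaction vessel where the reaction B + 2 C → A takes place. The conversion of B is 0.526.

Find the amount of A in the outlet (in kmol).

160 kmol

B reacted = 0.526 × 305 = 160.4 kmol; ν_B = −1, so ξ = 160.4/1 = 160.4 kmol.
Outlet amounts (n = n₀ + ν ξ):
  B: 305 − 1(160.4) = 144.6
  C: 910 − 2(160.4) = 589.1
  A: 0 + 1(160.4) = 160.4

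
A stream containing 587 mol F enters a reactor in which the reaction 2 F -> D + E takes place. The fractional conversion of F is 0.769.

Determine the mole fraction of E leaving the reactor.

0.385

F reacted = 0.769 × 587 = 451.4 mol; ν_F = −2, so ξ = 451.4/2 = 225.7 mol.
Outlet amounts (n = n₀ + ν ξ):
  F: 587 − 2(225.7) = 135.6
  D: 0 + 1(225.7) = 225.7
  E: 0 + 1(225.7) = 225.7
Total out = 587 mol; y_E = 225.7 / 587 = 0.3845.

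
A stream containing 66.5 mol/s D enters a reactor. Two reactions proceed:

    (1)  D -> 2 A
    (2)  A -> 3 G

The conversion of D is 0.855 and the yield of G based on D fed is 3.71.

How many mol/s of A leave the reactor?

31.5 mol/s

Conversion of D: D consumed = 1ξ₁ = 0.855 × 66.5 → ξ₁ = 56.86 mol/s.
Yield of G: 3ξ₂ / 66.5 = 3.71 → ξ₂ = 82.24 mol/s.
Outlet amounts (n = n₀ + Σ ν·ξ):
  D: 66.5 − 1(56.86) = 9.642
  A: 0 + 2(56.86) − 1(82.24) = 31.48
  G: 0 + 3(82.24) = 246.7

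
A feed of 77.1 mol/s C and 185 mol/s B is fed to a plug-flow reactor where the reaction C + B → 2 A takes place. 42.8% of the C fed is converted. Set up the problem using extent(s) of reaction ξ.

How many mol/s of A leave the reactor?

C reacted = 0.428 × 77.1 = 33 mol/s; ν_C = −1, so ξ = 33/1 = 33 mol/s.
Outlet amounts (n = n₀ + ν ξ):
  C: 77.1 − 1(33) = 44.1
  B: 185 − 1(33) = 152
  A: 0 + 2(33) = 66

66 mol/s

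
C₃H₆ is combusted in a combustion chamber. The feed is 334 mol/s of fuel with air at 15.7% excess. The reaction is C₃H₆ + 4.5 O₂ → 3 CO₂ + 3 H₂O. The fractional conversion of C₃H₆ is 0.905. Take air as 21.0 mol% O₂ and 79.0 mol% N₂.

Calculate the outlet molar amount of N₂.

6540 mol/s

Stoichiometric O₂ = 4.5 × 334 = 1503 mol/s; O₂ fed = 1503 × 1.157 = 1739 mol/s.
N₂ fed = 1739 × 79/21 = 6542 mol/s.
Fuel reacted = 0.905 × 334 → ξ = 302.3 mol/s.
Outlet (n = n₀ + ν ξ):
  C₃H₆: 334 − 1(302.3) = 31.73
  O₂: 1739 − 4.5(302.3) = 378.8
  N₂: 6542 (inert)
  CO₂: 0 + 3(302.3) = 906.8
  H₂O: 0 + 3(302.3) = 906.8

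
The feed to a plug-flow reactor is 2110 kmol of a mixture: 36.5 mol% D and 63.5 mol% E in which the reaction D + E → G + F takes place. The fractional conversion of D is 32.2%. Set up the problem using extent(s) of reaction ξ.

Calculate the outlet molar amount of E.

1090 kmol

D reacted = 0.322 × 770.1 = 248 kmol; ν_D = −1, so ξ = 248/1 = 248 kmol.
Outlet amounts (n = n₀ + ν ξ):
  D: 770.1 − 1(248) = 522.2
  E: 1340 − 1(248) = 1092
  G: 0 + 1(248) = 248
  F: 0 + 1(248) = 248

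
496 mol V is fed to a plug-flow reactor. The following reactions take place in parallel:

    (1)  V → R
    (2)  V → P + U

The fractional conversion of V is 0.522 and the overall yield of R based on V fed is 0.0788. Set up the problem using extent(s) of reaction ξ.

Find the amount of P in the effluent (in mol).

220 mol

Yield of R: 1ξ₁ / 496 = 0.0788 → ξ₁ = 39.08 mol.
Conversion of V: 1ξ₁ + 1ξ₂ = 0.522 × 496 = 258.9 → ξ₂ = 219.8 mol.
Outlet amounts (n = n₀ + Σ ν·ξ):
  V: 496 − 1(39.08) − 1(219.8) = 237.1
  R: 0 + 1(39.08) = 39.08
  P: 0 + 1(219.8) = 219.8
  U: 0 + 1(219.8) = 219.8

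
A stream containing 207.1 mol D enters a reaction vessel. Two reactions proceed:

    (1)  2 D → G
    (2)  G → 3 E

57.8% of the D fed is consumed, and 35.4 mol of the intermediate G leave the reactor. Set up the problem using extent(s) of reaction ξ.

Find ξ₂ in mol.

ξ₂ = 24.5 mol

Conversion of D: D consumed = 2ξ₁ = 0.578 × 207.1 → ξ₁ = 59.85 mol.
G balance: n_G = 0 + 1ξ₁ − 1ξ₂ = 35.4 → ξ₂ = (1·59.85 − 35.4)/1 = 24.45 mol.
Outlet amounts (n = n₀ + Σ ν·ξ):
  D: 207.1 − 2(59.85) = 87.4
  G: 0 + 1(59.85) − 1(24.45) = 35.4
  E: 0 + 3(24.45) = 73.36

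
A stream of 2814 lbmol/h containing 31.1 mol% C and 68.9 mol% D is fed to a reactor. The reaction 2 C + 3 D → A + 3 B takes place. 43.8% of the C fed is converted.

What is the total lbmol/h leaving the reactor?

C reacted = 0.438 × 875.2 = 383.3 lbmol/h; ν_C = −2, so ξ = 383.3/2 = 191.7 lbmol/h.
Outlet amounts (n = n₀ + ν ξ):
  C: 875.2 − 2(191.7) = 491.8
  D: 1939 − 3(191.7) = 1364
  A: 0 + 1(191.7) = 191.7
  B: 0 + 3(191.7) = 575
Total out = 491.8 + 1364 + 191.7 + 575 = 2622 lbmol/h.

2620 lbmol/h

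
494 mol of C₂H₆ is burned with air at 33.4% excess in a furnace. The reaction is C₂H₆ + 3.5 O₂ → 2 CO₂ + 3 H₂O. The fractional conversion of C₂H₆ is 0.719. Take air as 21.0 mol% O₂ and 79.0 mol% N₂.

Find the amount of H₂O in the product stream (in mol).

1070 mol

Stoichiometric O₂ = 3.5 × 494 = 1729 mol; O₂ fed = 1729 × 1.334 = 2306 mol.
N₂ fed = 2306 × 79/21 = 8677 mol.
Fuel reacted = 0.719 × 494 → ξ = 355.2 mol.
Outlet (n = n₀ + ν ξ):
  C₂H₆: 494 − 1(355.2) = 138.8
  O₂: 2306 − 3.5(355.2) = 1063
  N₂: 8677 (inert)
  CO₂: 0 + 2(355.2) = 710.4
  H₂O: 0 + 3(355.2) = 1066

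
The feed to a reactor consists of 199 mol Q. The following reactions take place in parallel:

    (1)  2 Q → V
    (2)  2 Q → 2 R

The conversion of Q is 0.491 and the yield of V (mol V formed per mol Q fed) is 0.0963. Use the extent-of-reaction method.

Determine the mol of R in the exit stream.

Yield of V: 1ξ₁ / 199 = 0.0963 → ξ₁ = 19.16 mol.
Conversion of Q: 2ξ₁ + 2ξ₂ = 0.491 × 199 = 97.71 → ξ₂ = 29.69 mol.
Outlet amounts (n = n₀ + Σ ν·ξ):
  Q: 199 − 2(19.16) − 2(29.69) = 101.3
  V: 0 + 1(19.16) = 19.16
  R: 0 + 2(29.69) = 59.38

59.4 mol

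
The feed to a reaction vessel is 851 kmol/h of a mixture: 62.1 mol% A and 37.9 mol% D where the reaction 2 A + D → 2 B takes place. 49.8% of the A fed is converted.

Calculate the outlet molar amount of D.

191 kmol/h

A reacted = 0.498 × 528.5 = 263.2 kmol/h; ν_A = −2, so ξ = 263.2/2 = 131.6 kmol/h.
Outlet amounts (n = n₀ + ν ξ):
  A: 528.5 − 2(131.6) = 265.3
  D: 322.5 − 1(131.6) = 190.9
  B: 0 + 2(131.6) = 263.2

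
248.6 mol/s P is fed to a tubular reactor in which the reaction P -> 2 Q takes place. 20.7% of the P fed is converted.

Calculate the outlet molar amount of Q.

P reacted = 0.207 × 248.6 = 51.46 mol/s; ν_P = −1, so ξ = 51.46/1 = 51.46 mol/s.
Outlet amounts (n = n₀ + ν ξ):
  P: 248.6 − 1(51.46) = 197.1
  Q: 0 + 2(51.46) = 102.9

103 mol/s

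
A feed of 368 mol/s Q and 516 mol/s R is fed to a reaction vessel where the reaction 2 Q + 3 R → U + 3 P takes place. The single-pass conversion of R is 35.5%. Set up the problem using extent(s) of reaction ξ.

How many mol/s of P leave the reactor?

183 mol/s

R reacted = 0.355 × 516 = 183.2 mol/s; ν_R = −3, so ξ = 183.2/3 = 61.06 mol/s.
Outlet amounts (n = n₀ + ν ξ):
  Q: 368 − 2(61.06) = 245.9
  R: 516 − 3(61.06) = 332.8
  U: 0 + 1(61.06) = 61.06
  P: 0 + 3(61.06) = 183.2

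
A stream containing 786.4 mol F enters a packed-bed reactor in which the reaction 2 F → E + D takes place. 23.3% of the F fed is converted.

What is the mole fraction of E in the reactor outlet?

0.117

F reacted = 0.233 × 786.4 = 183.2 mol; ν_F = −2, so ξ = 183.2/2 = 91.62 mol.
Outlet amounts (n = n₀ + ν ξ):
  F: 786.4 − 2(91.62) = 603.2
  E: 0 + 1(91.62) = 91.62
  D: 0 + 1(91.62) = 91.62
Total out = 786.4 mol; y_E = 91.62 / 786.4 = 0.1165.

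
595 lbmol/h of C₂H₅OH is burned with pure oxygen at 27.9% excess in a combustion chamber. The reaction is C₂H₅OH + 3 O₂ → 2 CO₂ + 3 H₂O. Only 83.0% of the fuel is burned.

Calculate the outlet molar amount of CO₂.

Stoichiometric O₂ = 3 × 595 = 1785 lbmol/h; O₂ fed = 1785 × 1.279 = 2283 lbmol/h.
Fuel reacted = 0.83 × 595 → ξ = 493.8 lbmol/h.
Outlet (n = n₀ + ν ξ):
  C₂H₅OH: 595 − 1(493.8) = 101.2
  O₂: 2283 − 3(493.8) = 801.5
  CO₂: 0 + 2(493.8) = 987.7
  H₂O: 0 + 3(493.8) = 1482

988 lbmol/h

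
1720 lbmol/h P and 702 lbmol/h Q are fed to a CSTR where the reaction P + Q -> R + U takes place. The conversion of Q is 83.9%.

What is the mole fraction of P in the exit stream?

0.467

Q reacted = 0.839 × 702 = 589 lbmol/h; ν_Q = −1, so ξ = 589/1 = 589 lbmol/h.
Outlet amounts (n = n₀ + ν ξ):
  P: 1720 − 1(589) = 1131
  Q: 702 − 1(589) = 113
  R: 0 + 1(589) = 589
  U: 0 + 1(589) = 589
Total out = 2422 lbmol/h; y_P = 1131 / 2422 = 0.467.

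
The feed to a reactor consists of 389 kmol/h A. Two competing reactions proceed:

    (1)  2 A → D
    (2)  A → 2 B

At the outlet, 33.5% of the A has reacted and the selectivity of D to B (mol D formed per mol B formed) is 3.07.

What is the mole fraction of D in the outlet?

Conversion of A: A consumed = 0.335 × 389 = 130.3 kmol/h = 2ξ₁ + 1ξ₂.
Selectivity: 1ξ₁ / (2ξ₂) = 3.07 → ξ₁ = 6.14 ξ₂.
Substitute: (2·6.14 + 1) ξ₂ = 130.3 → ξ₂ = 9.813 kmol/h, ξ₁ = 60.25 kmol/h.
Outlet amounts (n = n₀ + Σ ν·ξ):
  A: 389 − 2(60.25) − 1(9.813) = 258.7
  D: 0 + 1(60.25) = 60.25
  B: 0 + 2(9.813) = 19.63
Total out = 338.6 kmol/h; y_D = 60.25 / 338.6 = 0.178.

0.178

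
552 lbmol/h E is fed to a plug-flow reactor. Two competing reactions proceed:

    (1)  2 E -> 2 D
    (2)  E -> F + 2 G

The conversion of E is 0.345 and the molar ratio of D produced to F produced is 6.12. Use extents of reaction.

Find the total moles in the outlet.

605 lbmol/h

Conversion of E: E consumed = 0.345 × 552 = 190.4 lbmol/h = 2ξ₁ + 1ξ₂.
Selectivity: 2ξ₁ / (1ξ₂) = 6.12 → ξ₁ = 3.06 ξ₂.
Substitute: (2·3.06 + 1) ξ₂ = 190.4 → ξ₂ = 26.75 lbmol/h, ξ₁ = 81.85 lbmol/h.
Outlet amounts (n = n₀ + Σ ν·ξ):
  E: 552 − 2(81.85) − 1(26.75) = 361.6
  D: 0 + 2(81.85) = 163.7
  F: 0 + 1(26.75) = 26.75
  G: 0 + 2(26.75) = 53.49
Total out = 361.6 + 163.7 + 26.75 + 53.49 = 605.5 lbmol/h.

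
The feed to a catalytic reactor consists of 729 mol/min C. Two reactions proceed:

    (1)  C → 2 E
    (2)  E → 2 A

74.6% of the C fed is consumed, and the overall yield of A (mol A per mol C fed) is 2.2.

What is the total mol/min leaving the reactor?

Conversion of C: C consumed = 1ξ₁ = 0.746 × 729 → ξ₁ = 543.8 mol/min.
Yield of A: 2ξ₂ / 729 = 2.2 → ξ₂ = 801.9 mol/min.
Outlet amounts (n = n₀ + Σ ν·ξ):
  C: 729 − 1(543.8) = 185.2
  E: 0 + 2(543.8) − 1(801.9) = 285.8
  A: 0 + 2(801.9) = 1604
Total out = 185.2 + 285.8 + 1604 = 2075 mol/min.

2070 mol/min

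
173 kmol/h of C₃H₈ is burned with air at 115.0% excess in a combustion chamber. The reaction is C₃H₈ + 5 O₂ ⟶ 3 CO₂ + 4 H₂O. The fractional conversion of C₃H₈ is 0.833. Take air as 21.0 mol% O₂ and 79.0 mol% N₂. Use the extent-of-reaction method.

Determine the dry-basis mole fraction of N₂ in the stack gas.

Stoichiometric O₂ = 5 × 173 = 865 kmol/h; O₂ fed = 865 × 2.150 = 1860 kmol/h.
N₂ fed = 1860 × 79/21 = 6996 kmol/h.
Fuel reacted = 0.833 × 173 → ξ = 144.1 kmol/h.
Outlet (n = n₀ + ν ξ):
  C₃H₈: 173 − 1(144.1) = 28.89
  O₂: 1860 − 5(144.1) = 1139
  N₂: 6996 (inert)
  CO₂: 0 + 3(144.1) = 432.3
  H₂O: 0 + 4(144.1) = 576.4
Dry total = 8597 kmol/h; y_N₂ (dry) = 6996 / 8597 = 0.8138.

0.814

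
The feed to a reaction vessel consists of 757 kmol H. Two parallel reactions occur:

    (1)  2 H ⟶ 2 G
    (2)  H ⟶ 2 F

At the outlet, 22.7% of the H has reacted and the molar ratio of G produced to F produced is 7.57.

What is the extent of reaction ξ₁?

ξ₁ = 80.6 kmol

Conversion of H: H consumed = 0.227 × 757 = 171.8 kmol = 2ξ₁ + 1ξ₂.
Selectivity: 2ξ₁ / (2ξ₂) = 7.57 → ξ₁ = 7.57 ξ₂.
Substitute: (2·7.57 + 1) ξ₂ = 171.8 → ξ₂ = 10.65 kmol, ξ₁ = 80.6 kmol.
Outlet amounts (n = n₀ + Σ ν·ξ):
  H: 757 − 2(80.6) − 1(10.65) = 585.2
  G: 0 + 2(80.6) = 161.2
  F: 0 + 2(10.65) = 21.29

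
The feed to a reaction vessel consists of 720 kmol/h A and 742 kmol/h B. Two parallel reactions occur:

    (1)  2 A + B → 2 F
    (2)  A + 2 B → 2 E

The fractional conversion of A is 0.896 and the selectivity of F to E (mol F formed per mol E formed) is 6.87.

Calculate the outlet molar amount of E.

87.5 kmol/h

Conversion of A: A consumed = 0.896 × 720 = 645.1 kmol/h = 2ξ₁ + 1ξ₂.
Selectivity: 2ξ₁ / (2ξ₂) = 6.87 → ξ₁ = 6.87 ξ₂.
Substitute: (2·6.87 + 1) ξ₂ = 645.1 → ξ₂ = 43.77 kmol/h, ξ₁ = 300.7 kmol/h.
Outlet amounts (n = n₀ + Σ ν·ξ):
  A: 720 − 2(300.7) − 1(43.77) = 74.88
  B: 742 − 1(300.7) − 2(43.77) = 353.8
  F: 0 + 2(300.7) = 601.4
  E: 0 + 2(43.77) = 87.53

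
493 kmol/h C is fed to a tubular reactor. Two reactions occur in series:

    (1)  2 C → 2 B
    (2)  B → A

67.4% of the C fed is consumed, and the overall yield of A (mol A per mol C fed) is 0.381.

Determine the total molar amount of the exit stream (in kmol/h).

493 kmol/h

Conversion of C: C consumed = 2ξ₁ = 0.674 × 493 → ξ₁ = 166.1 kmol/h.
Yield of A: 1ξ₂ / 493 = 0.381 → ξ₂ = 187.8 kmol/h.
Outlet amounts (n = n₀ + Σ ν·ξ):
  C: 493 − 2(166.1) = 160.7
  B: 0 + 2(166.1) − 1(187.8) = 144.4
  A: 0 + 1(187.8) = 187.8
Total out = 160.7 + 144.4 + 187.8 = 493 kmol/h.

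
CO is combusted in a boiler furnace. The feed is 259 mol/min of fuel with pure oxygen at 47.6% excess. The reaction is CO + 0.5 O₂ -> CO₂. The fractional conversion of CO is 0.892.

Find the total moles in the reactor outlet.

335 mol/min

Stoichiometric O₂ = 0.5 × 259 = 129.5 mol/min; O₂ fed = 129.5 × 1.476 = 191.1 mol/min.
Fuel reacted = 0.892 × 259 → ξ = 231 mol/min.
Outlet (n = n₀ + ν ξ):
  CO: 259 − 1(231) = 27.97
  O₂: 191.1 − 0.5(231) = 75.63
  CO₂: 0 + 1(231) = 231
Total out = 27.97 + 75.63 + 231 = 334.6 mol/min.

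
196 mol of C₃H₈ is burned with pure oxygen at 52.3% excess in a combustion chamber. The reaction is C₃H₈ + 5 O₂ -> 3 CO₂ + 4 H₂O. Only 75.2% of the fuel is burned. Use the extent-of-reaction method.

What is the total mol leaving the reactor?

Stoichiometric O₂ = 5 × 196 = 980 mol; O₂ fed = 980 × 1.523 = 1493 mol.
Fuel reacted = 0.752 × 196 → ξ = 147.4 mol.
Outlet (n = n₀ + ν ξ):
  C₃H₈: 196 − 1(147.4) = 48.61
  O₂: 1493 − 5(147.4) = 755.6
  CO₂: 0 + 3(147.4) = 442.2
  H₂O: 0 + 4(147.4) = 589.6
Total out = 48.61 + 755.6 + 442.2 + 589.6 = 1836 mol.

1840 mol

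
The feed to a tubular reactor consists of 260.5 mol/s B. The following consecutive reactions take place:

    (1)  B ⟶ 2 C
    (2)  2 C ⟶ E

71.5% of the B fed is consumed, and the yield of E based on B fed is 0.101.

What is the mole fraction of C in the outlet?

0.761

Conversion of B: B consumed = 1ξ₁ = 0.715 × 260.5 → ξ₁ = 186.3 mol/s.
Yield of E: 1ξ₂ / 260.5 = 0.101 → ξ₂ = 26.31 mol/s.
Outlet amounts (n = n₀ + Σ ν·ξ):
  B: 260.5 − 1(186.3) = 74.24
  C: 0 + 2(186.3) − 2(26.31) = 319.9
  E: 0 + 1(26.31) = 26.31
Total out = 420.4 mol/s; y_C = 319.9 / 420.4 = 0.7608.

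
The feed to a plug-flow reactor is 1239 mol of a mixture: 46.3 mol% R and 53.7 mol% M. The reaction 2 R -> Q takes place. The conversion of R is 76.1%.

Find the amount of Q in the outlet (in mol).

R reacted = 0.761 × 573.7 = 436.6 mol; ν_R = −2, so ξ = 436.6/2 = 218.3 mol.
Outlet amounts (n = n₀ + ν ξ):
  R: 573.7 − 2(218.3) = 137.1
  Q: 0 + 1(218.3) = 218.3
  M: 665.3 (inert)

218 mol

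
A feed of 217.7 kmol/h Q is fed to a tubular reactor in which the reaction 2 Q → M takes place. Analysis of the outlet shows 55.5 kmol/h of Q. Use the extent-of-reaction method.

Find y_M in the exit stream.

For Q: n = n₀ − 2ξ → 55.5 = 217.7 − 2ξ, giving ξ = 81.1 kmol/h.
Outlet amounts (n = n₀ + ν ξ):
  Q: 217.7 − 2(81.1) = 55.5
  M: 0 + 1(81.1) = 81.1
Total out = 136.6 kmol/h; y_M = 81.1 / 136.6 = 0.5937.

0.594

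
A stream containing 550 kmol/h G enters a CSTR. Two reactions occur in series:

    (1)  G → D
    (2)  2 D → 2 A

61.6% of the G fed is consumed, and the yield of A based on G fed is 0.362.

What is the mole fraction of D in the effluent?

Conversion of G: G consumed = 1ξ₁ = 0.616 × 550 → ξ₁ = 338.8 kmol/h.
Yield of A: 2ξ₂ / 550 = 0.362 → ξ₂ = 99.55 kmol/h.
Outlet amounts (n = n₀ + Σ ν·ξ):
  G: 550 − 1(338.8) = 211.2
  D: 0 + 1(338.8) − 2(99.55) = 139.7
  A: 0 + 2(99.55) = 199.1
Total out = 550 kmol/h; y_D = 139.7 / 550 = 0.254.

0.254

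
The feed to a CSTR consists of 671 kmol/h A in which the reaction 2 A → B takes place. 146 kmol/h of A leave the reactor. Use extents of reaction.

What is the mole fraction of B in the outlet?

For A: n = n₀ − 2ξ → 146 = 671 − 2ξ, giving ξ = 262.5 kmol/h.
Outlet amounts (n = n₀ + ν ξ):
  A: 671 − 2(262.5) = 146
  B: 0 + 1(262.5) = 262.5
Total out = 408.5 kmol/h; y_B = 262.5 / 408.5 = 0.6426.

0.643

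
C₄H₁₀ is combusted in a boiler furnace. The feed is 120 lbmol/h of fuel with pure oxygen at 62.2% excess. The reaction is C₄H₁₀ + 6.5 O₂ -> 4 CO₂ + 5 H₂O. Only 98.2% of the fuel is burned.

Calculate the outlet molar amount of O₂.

499 lbmol/h

Stoichiometric O₂ = 6.5 × 120 = 780 lbmol/h; O₂ fed = 780 × 1.622 = 1265 lbmol/h.
Fuel reacted = 0.982 × 120 → ξ = 117.8 lbmol/h.
Outlet (n = n₀ + ν ξ):
  C₄H₁₀: 120 − 1(117.8) = 2.16
  O₂: 1265 − 6.5(117.8) = 499.2
  CO₂: 0 + 4(117.8) = 471.4
  H₂O: 0 + 5(117.8) = 589.2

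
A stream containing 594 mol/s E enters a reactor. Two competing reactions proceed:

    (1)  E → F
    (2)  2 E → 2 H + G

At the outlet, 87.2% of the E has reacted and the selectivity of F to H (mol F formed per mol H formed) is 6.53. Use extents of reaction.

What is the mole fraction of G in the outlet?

Conversion of E: E consumed = 0.872 × 594 = 518 mol/s = 1ξ₁ + 2ξ₂.
Selectivity: 1ξ₁ / (2ξ₂) = 6.53 → ξ₁ = 13.06 ξ₂.
Substitute: (1·13.06 + 2) ξ₂ = 518 → ξ₂ = 34.39 mol/s, ξ₁ = 449.2 mol/s.
Outlet amounts (n = n₀ + Σ ν·ξ):
  E: 594 − 1(449.2) − 2(34.39) = 76.03
  F: 0 + 1(449.2) = 449.2
  H: 0 + 2(34.39) = 68.79
  G: 0 + 1(34.39) = 34.39
Total out = 628.4 mol/s; y_G = 34.39 / 628.4 = 0.05473.

0.0547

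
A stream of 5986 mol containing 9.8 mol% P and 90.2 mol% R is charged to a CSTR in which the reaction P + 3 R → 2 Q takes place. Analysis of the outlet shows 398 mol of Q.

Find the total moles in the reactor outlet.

5590 mol

For Q: n = n₀ + 2ξ → 398 = 0 + 2ξ, giving ξ = 199 mol.
Outlet amounts (n = n₀ + ν ξ):
  P: 586.6 − 1(199) = 387.6
  R: 5399 − 3(199) = 4802
  Q: 0 + 2(199) = 398
Total out = 387.6 + 4802 + 398 = 5588 mol.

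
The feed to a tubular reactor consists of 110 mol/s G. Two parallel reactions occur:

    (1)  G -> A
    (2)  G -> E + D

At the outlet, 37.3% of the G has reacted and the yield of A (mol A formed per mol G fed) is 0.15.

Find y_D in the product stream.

0.182

Yield of A: 1ξ₁ / 110 = 0.15 → ξ₁ = 16.5 mol/s.
Conversion of G: 1ξ₁ + 1ξ₂ = 0.373 × 110 = 41.03 → ξ₂ = 24.53 mol/s.
Outlet amounts (n = n₀ + Σ ν·ξ):
  G: 110 − 1(16.5) − 1(24.53) = 68.97
  A: 0 + 1(16.5) = 16.5
  E: 0 + 1(24.53) = 24.53
  D: 0 + 1(24.53) = 24.53
Total out = 134.5 mol/s; y_D = 24.53 / 134.5 = 0.1823.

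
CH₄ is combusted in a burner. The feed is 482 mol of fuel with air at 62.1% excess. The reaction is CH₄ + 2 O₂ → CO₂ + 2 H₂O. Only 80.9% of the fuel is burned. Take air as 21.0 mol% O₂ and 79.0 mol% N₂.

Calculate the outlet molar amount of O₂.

Stoichiometric O₂ = 2 × 482 = 964 mol; O₂ fed = 964 × 1.621 = 1563 mol.
N₂ fed = 1563 × 79/21 = 5879 mol.
Fuel reacted = 0.809 × 482 → ξ = 389.9 mol.
Outlet (n = n₀ + ν ξ):
  CH₄: 482 − 1(389.9) = 92.06
  O₂: 1563 − 2(389.9) = 782.8
  N₂: 5879 (inert)
  CO₂: 0 + 1(389.9) = 389.9
  H₂O: 0 + 2(389.9) = 779.9

783 mol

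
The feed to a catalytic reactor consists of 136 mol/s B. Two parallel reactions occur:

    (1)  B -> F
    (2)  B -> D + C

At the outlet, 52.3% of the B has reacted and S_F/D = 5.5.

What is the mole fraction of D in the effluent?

0.0745

Conversion of B: B consumed = 0.523 × 136 = 71.13 mol/s = 1ξ₁ + 1ξ₂.
Selectivity: 1ξ₁ / (1ξ₂) = 5.5 → ξ₁ = 5.5 ξ₂.
Substitute: (1·5.5 + 1) ξ₂ = 71.13 → ξ₂ = 10.94 mol/s, ξ₁ = 60.19 mol/s.
Outlet amounts (n = n₀ + Σ ν·ξ):
  B: 136 − 1(60.19) − 1(10.94) = 64.87
  F: 0 + 1(60.19) = 60.19
  D: 0 + 1(10.94) = 10.94
  C: 0 + 1(10.94) = 10.94
Total out = 146.9 mol/s; y_D = 10.94 / 146.9 = 0.07447.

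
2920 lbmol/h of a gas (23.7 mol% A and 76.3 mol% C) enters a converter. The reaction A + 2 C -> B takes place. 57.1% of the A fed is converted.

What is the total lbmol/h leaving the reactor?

A reacted = 0.571 × 692 = 395.2 lbmol/h; ν_A = −1, so ξ = 395.2/1 = 395.2 lbmol/h.
Outlet amounts (n = n₀ + ν ξ):
  A: 692 − 1(395.2) = 296.9
  C: 2228 − 2(395.2) = 1438
  B: 0 + 1(395.2) = 395.2
Total out = 296.9 + 1438 + 395.2 = 2130 lbmol/h.

2130 lbmol/h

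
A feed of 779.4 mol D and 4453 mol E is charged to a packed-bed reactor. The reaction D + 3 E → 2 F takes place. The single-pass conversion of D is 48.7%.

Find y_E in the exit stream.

0.741

D reacted = 0.487 × 779.4 = 379.6 mol; ν_D = −1, so ξ = 379.6/1 = 379.6 mol.
Outlet amounts (n = n₀ + ν ξ):
  D: 779.4 − 1(379.6) = 399.8
  E: 4453 − 3(379.6) = 3314
  F: 0 + 2(379.6) = 759.1
Total out = 4473 mol; y_E = 3314 / 4473 = 0.7409.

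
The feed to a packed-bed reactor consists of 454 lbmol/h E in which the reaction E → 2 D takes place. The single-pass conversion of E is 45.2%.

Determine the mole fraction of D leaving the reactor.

0.623

E reacted = 0.452 × 454 = 205.2 lbmol/h; ν_E = −1, so ξ = 205.2/1 = 205.2 lbmol/h.
Outlet amounts (n = n₀ + ν ξ):
  E: 454 − 1(205.2) = 248.8
  D: 0 + 2(205.2) = 410.4
Total out = 659.2 lbmol/h; y_D = 410.4 / 659.2 = 0.6226.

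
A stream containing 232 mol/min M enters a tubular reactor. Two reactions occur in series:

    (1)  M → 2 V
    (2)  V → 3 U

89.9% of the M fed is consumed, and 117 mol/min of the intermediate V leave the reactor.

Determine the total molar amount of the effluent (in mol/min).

1040 mol/min

Conversion of M: M consumed = 1ξ₁ = 0.899 × 232 → ξ₁ = 208.6 mol/min.
V balance: n_V = 0 + 2ξ₁ − 1ξ₂ = 117 → ξ₂ = (2·208.6 − 117)/1 = 300.1 mol/min.
Outlet amounts (n = n₀ + Σ ν·ξ):
  M: 232 − 1(208.6) = 23.43
  V: 0 + 2(208.6) − 1(300.1) = 117
  U: 0 + 3(300.1) = 900.4
Total out = 23.43 + 117 + 900.4 = 1041 mol/min.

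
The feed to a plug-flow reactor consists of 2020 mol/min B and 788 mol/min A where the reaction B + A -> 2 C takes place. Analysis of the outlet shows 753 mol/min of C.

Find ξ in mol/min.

ξ = 376 mol/min

For C: n = n₀ + 2ξ → 753 = 0 + 2ξ, giving ξ = 376.5 mol/min.
Outlet amounts (n = n₀ + ν ξ):
  B: 2020 − 1(376.5) = 1644
  A: 788 − 1(376.5) = 411.5
  C: 0 + 2(376.5) = 753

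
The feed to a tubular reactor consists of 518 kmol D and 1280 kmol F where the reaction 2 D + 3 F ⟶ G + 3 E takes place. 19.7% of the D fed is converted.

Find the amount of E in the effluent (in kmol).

D reacted = 0.197 × 518 = 102 kmol; ν_D = −2, so ξ = 102/2 = 51.02 kmol.
Outlet amounts (n = n₀ + ν ξ):
  D: 518 − 2(51.02) = 416
  F: 1280 − 3(51.02) = 1127
  G: 0 + 1(51.02) = 51.02
  E: 0 + 3(51.02) = 153.1

153 kmol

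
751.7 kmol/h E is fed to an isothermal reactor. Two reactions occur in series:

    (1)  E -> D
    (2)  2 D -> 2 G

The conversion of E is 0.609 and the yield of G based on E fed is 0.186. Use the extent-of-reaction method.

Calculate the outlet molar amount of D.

Conversion of E: E consumed = 1ξ₁ = 0.609 × 751.7 → ξ₁ = 457.8 kmol/h.
Yield of G: 2ξ₂ / 751.7 = 0.186 → ξ₂ = 69.91 kmol/h.
Outlet amounts (n = n₀ + Σ ν·ξ):
  E: 751.7 − 1(457.8) = 293.9
  D: 0 + 1(457.8) − 2(69.91) = 318
  G: 0 + 2(69.91) = 139.8

318 kmol/h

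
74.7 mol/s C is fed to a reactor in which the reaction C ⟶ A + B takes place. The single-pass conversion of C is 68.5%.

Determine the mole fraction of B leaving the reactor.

0.407

C reacted = 0.685 × 74.7 = 51.17 mol/s; ν_C = −1, so ξ = 51.17/1 = 51.17 mol/s.
Outlet amounts (n = n₀ + ν ξ):
  C: 74.7 − 1(51.17) = 23.53
  A: 0 + 1(51.17) = 51.17
  B: 0 + 1(51.17) = 51.17
Total out = 125.9 mol/s; y_B = 51.17 / 125.9 = 0.4065.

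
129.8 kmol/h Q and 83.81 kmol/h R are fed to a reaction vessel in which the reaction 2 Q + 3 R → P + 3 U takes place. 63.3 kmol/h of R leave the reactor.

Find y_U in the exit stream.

0.0992

For R: n = n₀ − 3ξ → 63.3 = 83.81 − 3ξ, giving ξ = 6.837 kmol/h.
Outlet amounts (n = n₀ + ν ξ):
  Q: 129.8 − 2(6.837) = 116.1
  R: 83.81 − 3(6.837) = 63.3
  P: 0 + 1(6.837) = 6.837
  U: 0 + 3(6.837) = 20.51
Total out = 206.8 kmol/h; y_U = 20.51 / 206.8 = 0.09919.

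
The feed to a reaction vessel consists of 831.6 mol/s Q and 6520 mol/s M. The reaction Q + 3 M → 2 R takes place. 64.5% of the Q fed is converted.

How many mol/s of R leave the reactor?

1070 mol/s

Q reacted = 0.645 × 831.6 = 536.4 mol/s; ν_Q = −1, so ξ = 536.4/1 = 536.4 mol/s.
Outlet amounts (n = n₀ + ν ξ):
  Q: 831.6 − 1(536.4) = 295.2
  M: 6520 − 3(536.4) = 4911
  R: 0 + 2(536.4) = 1073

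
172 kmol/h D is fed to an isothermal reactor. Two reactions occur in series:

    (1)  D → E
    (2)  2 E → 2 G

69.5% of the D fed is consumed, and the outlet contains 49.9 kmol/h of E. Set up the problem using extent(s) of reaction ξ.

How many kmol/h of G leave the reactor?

69.6 kmol/h

Conversion of D: D consumed = 1ξ₁ = 0.695 × 172 → ξ₁ = 119.5 kmol/h.
E balance: n_E = 0 + 1ξ₁ − 2ξ₂ = 49.9 → ξ₂ = (1·119.5 − 49.9)/2 = 34.82 kmol/h.
Outlet amounts (n = n₀ + Σ ν·ξ):
  D: 172 − 1(119.5) = 52.46
  E: 0 + 1(119.5) − 2(34.82) = 49.9
  G: 0 + 2(34.82) = 69.64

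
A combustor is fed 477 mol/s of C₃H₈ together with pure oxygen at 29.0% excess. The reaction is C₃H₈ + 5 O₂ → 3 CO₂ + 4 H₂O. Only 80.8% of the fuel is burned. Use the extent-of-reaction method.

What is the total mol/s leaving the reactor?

3940 mol/s

Stoichiometric O₂ = 5 × 477 = 2385 mol/s; O₂ fed = 2385 × 1.290 = 3077 mol/s.
Fuel reacted = 0.808 × 477 → ξ = 385.4 mol/s.
Outlet (n = n₀ + ν ξ):
  C₃H₈: 477 − 1(385.4) = 91.58
  O₂: 3077 − 5(385.4) = 1150
  CO₂: 0 + 3(385.4) = 1156
  H₂O: 0 + 4(385.4) = 1542
Total out = 91.58 + 1150 + 1156 + 1542 = 3939 mol/s.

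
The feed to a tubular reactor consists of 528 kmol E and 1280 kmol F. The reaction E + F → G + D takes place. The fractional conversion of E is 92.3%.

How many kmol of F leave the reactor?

E reacted = 0.923 × 528 = 487.3 kmol; ν_E = −1, so ξ = 487.3/1 = 487.3 kmol.
Outlet amounts (n = n₀ + ν ξ):
  E: 528 − 1(487.3) = 40.66
  F: 1280 − 1(487.3) = 792.7
  G: 0 + 1(487.3) = 487.3
  D: 0 + 1(487.3) = 487.3

793 kmol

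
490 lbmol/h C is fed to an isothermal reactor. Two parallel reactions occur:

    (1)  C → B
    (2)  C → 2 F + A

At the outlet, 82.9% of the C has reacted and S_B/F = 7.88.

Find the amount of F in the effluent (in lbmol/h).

48.5 lbmol/h

Conversion of C: C consumed = 0.829 × 490 = 406.2 lbmol/h = 1ξ₁ + 1ξ₂.
Selectivity: 1ξ₁ / (2ξ₂) = 7.88 → ξ₁ = 15.76 ξ₂.
Substitute: (1·15.76 + 1) ξ₂ = 406.2 → ξ₂ = 24.24 lbmol/h, ξ₁ = 382 lbmol/h.
Outlet amounts (n = n₀ + Σ ν·ξ):
  C: 490 − 1(382) − 1(24.24) = 83.79
  B: 0 + 1(382) = 382
  F: 0 + 2(24.24) = 48.47
  A: 0 + 1(24.24) = 24.24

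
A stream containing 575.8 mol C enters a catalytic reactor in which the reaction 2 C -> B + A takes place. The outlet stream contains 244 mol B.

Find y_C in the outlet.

0.152

For B: n = n₀ + 1ξ → 244 = 0 + 1ξ, giving ξ = 244 mol.
Outlet amounts (n = n₀ + ν ξ):
  C: 575.8 − 2(244) = 87.8
  B: 0 + 1(244) = 244
  A: 0 + 1(244) = 244
Total out = 575.8 mol; y_C = 87.8 / 575.8 = 0.1525.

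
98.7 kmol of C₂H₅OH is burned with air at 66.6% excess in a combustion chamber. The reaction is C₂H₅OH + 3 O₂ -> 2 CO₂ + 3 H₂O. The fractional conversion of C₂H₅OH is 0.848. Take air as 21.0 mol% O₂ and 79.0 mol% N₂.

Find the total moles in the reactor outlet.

Stoichiometric O₂ = 3 × 98.7 = 296.1 kmol; O₂ fed = 296.1 × 1.666 = 493.3 kmol.
N₂ fed = 493.3 × 79/21 = 1856 kmol.
Fuel reacted = 0.848 × 98.7 → ξ = 83.7 kmol.
Outlet (n = n₀ + ν ξ):
  C₂H₅OH: 98.7 − 1(83.7) = 15
  O₂: 493.3 − 3(83.7) = 242.2
  N₂: 1856 (inert)
  CO₂: 0 + 2(83.7) = 167.4
  H₂O: 0 + 3(83.7) = 251.1
Total out = 15 + 242.2 + 1856 + 167.4 + 251.1 = 2531 kmol.

2530 kmol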